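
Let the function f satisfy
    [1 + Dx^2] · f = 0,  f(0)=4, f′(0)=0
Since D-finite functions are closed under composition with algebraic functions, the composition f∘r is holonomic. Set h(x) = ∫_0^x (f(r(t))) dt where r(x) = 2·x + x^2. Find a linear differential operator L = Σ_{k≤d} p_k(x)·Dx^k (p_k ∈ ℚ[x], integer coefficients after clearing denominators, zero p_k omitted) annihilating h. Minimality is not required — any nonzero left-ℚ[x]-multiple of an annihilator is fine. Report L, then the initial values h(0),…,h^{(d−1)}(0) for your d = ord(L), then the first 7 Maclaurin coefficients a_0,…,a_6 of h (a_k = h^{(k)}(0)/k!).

L = (4 + 12·x + 12·x^2 + 4·x^3)·Dx - Dx^2 + (1 + x)·Dx^3  (order 3).
h: a_k = 0, 4, 0, -8/3, -2, 2/15, 8/9, …
ICs: h(0) = 0, h′(0) = 4, h′′(0) = 0.

f: a_k = 4, 0, -2, 0, 1/6, 0, -1/180, …
h₀=f(r): pull back L_f along r ⇒ L₀.
h=∫h₀ ⇒ L = L₀·Dx.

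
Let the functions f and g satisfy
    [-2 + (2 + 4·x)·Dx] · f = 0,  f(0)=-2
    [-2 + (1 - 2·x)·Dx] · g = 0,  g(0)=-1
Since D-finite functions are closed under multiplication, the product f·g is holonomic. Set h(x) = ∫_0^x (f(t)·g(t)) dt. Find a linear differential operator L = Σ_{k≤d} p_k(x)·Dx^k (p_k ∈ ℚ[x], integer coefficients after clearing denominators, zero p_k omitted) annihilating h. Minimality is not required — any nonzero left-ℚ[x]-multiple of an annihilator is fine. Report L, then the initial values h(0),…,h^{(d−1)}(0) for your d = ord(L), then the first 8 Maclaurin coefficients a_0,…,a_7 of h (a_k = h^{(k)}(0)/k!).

L = (3 + 2·x)·Dx + (-1 + 4·x^2)·Dx^2  (order 2).
h: a_k = 0, 2, 3, 11/3, 23/4, 179/20, 365/24, 1439/56, …
ICs: h(0) = 0, h′(0) = 2.

f: a_k = -2, -2, 1, -1, 5/4, -7/4, 21/8, -33/8, …
g: a_k = -1, -2, -4, -8, -16, -32, -64, -128, …
L₀ := L_f ⊗_s L_g (sym. prod.), ord ≤ 1.
∫: right-multiply L₀ by Dx.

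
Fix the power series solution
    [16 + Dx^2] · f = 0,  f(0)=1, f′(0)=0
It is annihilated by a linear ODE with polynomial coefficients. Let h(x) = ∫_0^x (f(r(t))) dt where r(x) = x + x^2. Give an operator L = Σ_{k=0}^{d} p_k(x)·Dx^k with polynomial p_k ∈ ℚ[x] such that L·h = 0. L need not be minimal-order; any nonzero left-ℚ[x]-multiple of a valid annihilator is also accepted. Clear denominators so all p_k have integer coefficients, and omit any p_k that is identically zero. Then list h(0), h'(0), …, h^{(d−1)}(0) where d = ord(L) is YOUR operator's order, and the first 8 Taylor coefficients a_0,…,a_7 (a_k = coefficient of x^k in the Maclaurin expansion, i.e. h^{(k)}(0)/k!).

L = (16 + 96·x + 192·x^2 + 128·x^3)·Dx - 2·Dx^2 + (1 + 2·x)·Dx^3  (order 3).
h: a_k = 0, 1, 0, -8/3, -4, 8/15, 64/9, 2624/315, …
ICs: h(0) = 0, h′(0) = 1, h′′(0) = 0.

f: a_k = 1, 0, -8, 0, 32/3, 0, -256/45, 0, …
L₀ from L_f via x↦r, Dx↦r'^{-1}Dx.
Integrate: L := L₀·Dx.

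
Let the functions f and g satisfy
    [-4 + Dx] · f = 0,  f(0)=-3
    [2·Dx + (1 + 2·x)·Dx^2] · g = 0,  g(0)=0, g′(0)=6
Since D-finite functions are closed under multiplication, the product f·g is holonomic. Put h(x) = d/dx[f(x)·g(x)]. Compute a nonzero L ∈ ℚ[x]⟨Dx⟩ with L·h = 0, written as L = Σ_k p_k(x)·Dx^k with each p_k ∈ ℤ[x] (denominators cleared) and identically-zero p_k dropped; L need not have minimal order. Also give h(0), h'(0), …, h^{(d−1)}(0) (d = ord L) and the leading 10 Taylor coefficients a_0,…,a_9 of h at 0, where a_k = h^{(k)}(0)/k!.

f: a_k = -3, -12, -24, -32, -32, -128/5, -256/15, -1024/105, -512/105, -2048/945, …
g: a_k = 0, 6, -6, 8, -12, 96/5, -32, 384/7, -96, 512/3, …
Sym-product of L_f,L_g gives L₀ (≤ ord 2).
Differentiate: ansatz ord ≤ ord L₀ ⇒ L.
L = (16 + 64·x + 128·x^2) + (-8 - 40·x - 64·x^2)·Dx + (1 + 6·x + 8·x^2)·Dx^2  (order 2).
h: a_k = -18, -108, -288, -432, -528, -384, -2176/5, 256/5, -4224/7, 307712/315, …
ICs: h(0) = -18, h′(0) = -108.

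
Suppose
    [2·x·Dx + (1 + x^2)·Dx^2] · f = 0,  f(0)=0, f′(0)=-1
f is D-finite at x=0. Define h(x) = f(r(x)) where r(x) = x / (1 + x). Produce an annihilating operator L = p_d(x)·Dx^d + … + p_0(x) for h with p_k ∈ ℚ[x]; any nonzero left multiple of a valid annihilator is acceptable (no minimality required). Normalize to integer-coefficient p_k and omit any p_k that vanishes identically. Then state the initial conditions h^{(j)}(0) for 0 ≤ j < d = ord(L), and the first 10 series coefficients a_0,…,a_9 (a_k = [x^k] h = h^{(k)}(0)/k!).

L = (2 + 4·x)·Dx + (1 + 2·x + 2·x^2)·Dx^2  (order 2).
h: a_k = 0, -1, 1, -2/3, 0, 4/5, -4/3, 8/7, 0, -16/9, …
ICs: h(0) = 0, h′(0) = -1.

f: a_k = 0, -1, 0, 1/3, 0, -1/5, 0, 1/7, 0, -1/9, …
f∘r: x↦r, Dx↦Dx/r' in L_f ⇒ L₀.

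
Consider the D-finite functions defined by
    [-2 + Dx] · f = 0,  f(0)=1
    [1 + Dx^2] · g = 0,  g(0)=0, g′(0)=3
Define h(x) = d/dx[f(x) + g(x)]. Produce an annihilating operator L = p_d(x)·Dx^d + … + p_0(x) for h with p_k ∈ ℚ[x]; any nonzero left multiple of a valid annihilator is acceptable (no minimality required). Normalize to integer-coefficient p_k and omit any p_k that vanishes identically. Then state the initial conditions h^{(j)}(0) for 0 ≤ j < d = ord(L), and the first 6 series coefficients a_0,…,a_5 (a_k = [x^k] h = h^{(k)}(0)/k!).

f: a_k = 1, 2, 2, 4/3, 2/3, 4/15, …
g: a_k = 0, 3, 0, -1/2, 0, 1/40, …
h₀=f+g: left-lcm gives L₀, ord ≤ 3.
h₀' ⇒ L via d/dx closure of L₀.
L = 2 - Dx + 2·Dx^2 - Dx^3  (order 3).
h: a_k = 5, 4, 5/2, 8/3, 35/24, 8/15, …
ICs: h(0) = 5, h′(0) = 4, h′′(0) = 5.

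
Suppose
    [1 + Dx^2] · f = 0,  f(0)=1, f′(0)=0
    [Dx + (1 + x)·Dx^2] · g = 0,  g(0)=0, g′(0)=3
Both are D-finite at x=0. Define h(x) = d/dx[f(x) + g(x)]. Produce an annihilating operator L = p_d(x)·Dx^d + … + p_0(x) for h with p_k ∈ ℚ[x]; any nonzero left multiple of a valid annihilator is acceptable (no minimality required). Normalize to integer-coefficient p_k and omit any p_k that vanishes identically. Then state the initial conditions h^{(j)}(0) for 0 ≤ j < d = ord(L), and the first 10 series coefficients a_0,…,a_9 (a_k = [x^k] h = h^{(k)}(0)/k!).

L = (7 + 2·x + x^2) + (3 + 5·x + 3·x^2 + x^3)·Dx + (7 + 2·x + x^2)·Dx^2 + (3 + 5·x + 3·x^2 + x^3)·Dx^3  (order 3).
h: a_k = 3, -4, 3, -17/6, 3, -361/120, 3, -15119/5040, 3, -1088641/362880, …
ICs: h(0) = 3, h′(0) = -4, h′′(0) = 6.

f: a_k = 1, 0, -1/2, 0, 1/24, 0, -1/720, 0, 1/40320, 0, …
g: a_k = 0, 3, -3/2, 1, -3/4, 3/5, -1/2, 3/7, -3/8, 1/3, …
h₀=f+g: left-lcm gives L₀, ord ≤ 4.
h₀' ⇒ L via d/dx closure of L₀.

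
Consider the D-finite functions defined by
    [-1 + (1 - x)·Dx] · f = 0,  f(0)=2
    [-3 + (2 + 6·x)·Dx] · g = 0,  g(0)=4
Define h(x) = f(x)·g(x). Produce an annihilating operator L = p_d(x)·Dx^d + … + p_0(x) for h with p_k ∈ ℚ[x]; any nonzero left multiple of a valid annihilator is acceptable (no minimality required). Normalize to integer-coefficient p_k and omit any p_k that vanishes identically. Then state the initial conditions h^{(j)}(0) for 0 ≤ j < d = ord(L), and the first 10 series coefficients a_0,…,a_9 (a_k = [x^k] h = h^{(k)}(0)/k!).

f: a_k = 2, 2, 2, 2, 2, 2, 2, 2, 2, 2, …
g: a_k = 4, 6, -9/2, 27/4, -405/32, 1701/64, -15309/256, 72171/512, -2814669/8192, 14073345/16384, …
Product ⇒ symmetric product L₀, ord ≤ 1.
L = (5 + 3·x) + (-2 - 4·x + 6·x^2)·Dx  (order 1).
h: a_k = 8, 20, 11, 49/2, -13/16, 1675/32, -8609/128, 54953/256, -1935421/4096, 10202503/8192, …
ICs: h(0) = 8.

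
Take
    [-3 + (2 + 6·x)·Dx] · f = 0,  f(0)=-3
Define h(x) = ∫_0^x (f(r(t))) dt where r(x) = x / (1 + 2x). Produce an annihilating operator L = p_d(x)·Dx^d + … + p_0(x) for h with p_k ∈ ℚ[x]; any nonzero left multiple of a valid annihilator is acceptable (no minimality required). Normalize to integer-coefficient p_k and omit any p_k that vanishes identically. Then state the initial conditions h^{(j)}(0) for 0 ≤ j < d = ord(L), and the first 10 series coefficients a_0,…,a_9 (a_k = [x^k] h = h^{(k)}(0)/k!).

f: a_k = -3, -9/2, 27/8, -81/16, 1215/128, -5103/256, 45927/1024, -216513/2048, 8444007/32768, -42220035/65536, …
L₀ from L_f via x↦r, Dx↦r'^{-1}Dx.
h=∫h₀ ⇒ L = L₀·Dx.
L = -3·Dx + (2 + 14·x + 20·x^2)·Dx^2  (order 2).
h: a_k = 0, -3, -9/4, 33/8, -585/64, 2979/128, -33909/512, 1477503/7168, -11283849/16384, 79707215/32768, …
ICs: h(0) = 0, h′(0) = -3.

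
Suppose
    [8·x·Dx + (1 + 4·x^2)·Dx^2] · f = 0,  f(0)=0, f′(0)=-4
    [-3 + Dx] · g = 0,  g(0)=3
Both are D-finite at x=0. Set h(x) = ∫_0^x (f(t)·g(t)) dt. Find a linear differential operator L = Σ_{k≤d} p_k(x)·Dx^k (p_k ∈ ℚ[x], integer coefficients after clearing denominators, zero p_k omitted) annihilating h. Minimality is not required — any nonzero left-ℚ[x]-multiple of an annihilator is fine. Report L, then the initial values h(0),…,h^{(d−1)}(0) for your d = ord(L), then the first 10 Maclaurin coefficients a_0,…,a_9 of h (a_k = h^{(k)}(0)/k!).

L = (9 - 24·x + 36·x^2)·Dx + (-6 + 8·x - 24·x^2)·Dx^2 + (1 + 4·x^2)·Dx^3  (order 3).
h: a_k = 0, 0, -6, -12, -19/2, -6/5, -23/20, -135/14, -2973/1120, 571/28, …
ICs: h(0) = 0, h′(0) = 0, h′′(0) = -12.

f: a_k = 0, -4, 0, 16/3, 0, -64/5, 0, 256/7, 0, -1024/9, …
g: a_k = 3, 9, 27/2, 27/2, 81/8, 243/40, 243/80, 729/560, 2187/4480, 729/4480, …
L₀ := L_f ⊗_s L_g (sym. prod.), ord ≤ 2.
h=∫h₀ ⇒ L = L₀·Dx.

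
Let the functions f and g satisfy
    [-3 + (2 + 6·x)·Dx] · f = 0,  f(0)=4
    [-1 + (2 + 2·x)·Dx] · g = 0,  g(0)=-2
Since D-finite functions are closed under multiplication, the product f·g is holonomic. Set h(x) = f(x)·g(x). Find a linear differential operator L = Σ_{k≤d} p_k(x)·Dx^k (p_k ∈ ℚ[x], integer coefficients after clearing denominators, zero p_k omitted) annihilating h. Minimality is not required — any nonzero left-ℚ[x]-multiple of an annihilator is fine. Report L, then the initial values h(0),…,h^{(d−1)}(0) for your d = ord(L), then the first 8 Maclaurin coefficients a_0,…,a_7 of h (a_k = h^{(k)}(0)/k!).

f: a_k = 4, 6, -9/2, 27/4, -405/32, 1701/64, -15309/256, 72171/512, …
g: a_k = -2, -1, 1/4, -1/8, 5/64, -7/128, 21/512, -33/1024, …
L₀ := L_f ⊗_s L_g (sym. prod.), ord ≤ 1.
L = (-2 - 3·x) + (1 + 4·x + 3·x^2)·Dx  (order 1).
h: a_k = -8, -16, 4, -8, 17, -38, 177/2, -213, …
ICs: h(0) = -8.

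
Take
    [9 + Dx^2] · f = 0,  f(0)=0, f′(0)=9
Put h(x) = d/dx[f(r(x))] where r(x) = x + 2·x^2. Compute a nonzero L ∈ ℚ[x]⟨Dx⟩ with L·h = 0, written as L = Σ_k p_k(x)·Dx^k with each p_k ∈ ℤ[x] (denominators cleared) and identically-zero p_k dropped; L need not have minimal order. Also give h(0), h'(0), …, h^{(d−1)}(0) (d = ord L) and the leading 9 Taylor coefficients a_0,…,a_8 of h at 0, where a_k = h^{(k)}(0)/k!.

f: a_k = 0, 9, 0, -27/2, 0, 243/40, 0, -729/560, 0, …
f∘r: x↦r, Dx↦Dx/r' in L_f ⇒ L₀.
h=h₀': d/dx-closure on L₀ ⇒ L.
L = (57 + 144·x + 864·x^2 + 2304·x^3 + 2304·x^4) + (-12 - 48·x)·Dx + (1 + 8·x + 16·x^2)·Dx^2  (order 2).
h: a_k = 9, 36, -81/2, -324, -6237/8, -567/2, 135351/80, 18711/5, 15193089/4480, …
ICs: h(0) = 9, h′(0) = 36.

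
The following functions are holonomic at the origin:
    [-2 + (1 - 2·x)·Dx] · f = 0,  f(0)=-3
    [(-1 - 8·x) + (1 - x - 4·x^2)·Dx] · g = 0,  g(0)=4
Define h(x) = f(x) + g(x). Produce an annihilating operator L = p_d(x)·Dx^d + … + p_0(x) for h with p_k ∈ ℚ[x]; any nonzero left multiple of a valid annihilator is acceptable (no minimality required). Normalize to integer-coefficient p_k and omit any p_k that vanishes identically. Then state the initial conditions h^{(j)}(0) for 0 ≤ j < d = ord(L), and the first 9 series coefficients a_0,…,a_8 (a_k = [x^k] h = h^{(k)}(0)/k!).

L = (12 - 48·x + 192·x^2 - 128·x^3) + (-2 - 96·x^2 + 352·x^3 - 256·x^4)·Dx + (-1 + 11·x - 30·x^2 + 80·x^4 - 64·x^5)·Dx^2  (order 2).
h: a_k = 1, -2, 8, 12, 68, 164, 532, 1380, 3892, …
ICs: h(0) = 1, h′(0) = -2.

f: a_k = -3, -6, -12, -24, -48, -96, -192, -384, -768, …
g: a_k = 4, 4, 20, 36, 116, 260, 724, 1764, 4660, …
L₀ := lclm(L_f,L_g); ord L₀ ≤ 1+1.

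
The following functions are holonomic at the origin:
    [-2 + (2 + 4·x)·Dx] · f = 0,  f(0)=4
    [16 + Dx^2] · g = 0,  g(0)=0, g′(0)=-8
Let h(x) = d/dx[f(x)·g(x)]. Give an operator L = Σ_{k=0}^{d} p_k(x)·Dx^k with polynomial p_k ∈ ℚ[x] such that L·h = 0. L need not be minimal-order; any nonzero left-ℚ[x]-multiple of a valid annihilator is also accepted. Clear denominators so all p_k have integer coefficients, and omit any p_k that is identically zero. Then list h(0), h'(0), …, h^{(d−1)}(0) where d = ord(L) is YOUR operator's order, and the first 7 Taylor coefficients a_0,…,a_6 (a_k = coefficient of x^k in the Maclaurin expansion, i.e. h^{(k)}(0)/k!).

L = (413 + 2688·x + 6784·x^2 + 8192·x^3 + 4096·x^4) + (-26 - 180·x - 384·x^2 - 256·x^3)·Dx + (19 + 140·x + 396·x^2 + 512·x^3 + 256·x^4)·Dx^2  (order 2).
h: a_k = -32, -64, 304, 832/3, -1364/3, -1608/5, 15374/45, …
ICs: h(0) = -32, h′(0) = -64.

f: a_k = 4, 4, -2, 2, -5/2, 7/2, -21/4, …
g: a_k = 0, -8, 0, 64/3, 0, -256/15, 0, …
Sym-product of L_f,L_g gives L₀ (≤ ord 2).
h₀' ⇒ L via d/dx closure of L₀.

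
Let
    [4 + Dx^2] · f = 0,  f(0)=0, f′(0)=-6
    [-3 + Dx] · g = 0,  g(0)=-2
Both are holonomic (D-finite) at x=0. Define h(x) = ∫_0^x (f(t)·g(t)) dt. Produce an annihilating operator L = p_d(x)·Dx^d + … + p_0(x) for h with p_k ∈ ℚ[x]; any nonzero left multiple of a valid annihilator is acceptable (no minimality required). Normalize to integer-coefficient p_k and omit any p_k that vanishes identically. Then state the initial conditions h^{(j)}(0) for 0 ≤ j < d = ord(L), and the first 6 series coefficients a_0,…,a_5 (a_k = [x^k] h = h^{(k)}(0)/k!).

f: a_k = 0, -6, 0, 4, 0, -4/5, …
g: a_k = -2, -6, -9, -9, -27/4, -81/20, …
L₀ := L_f ⊗_s L_g (sym. prod.), ord ≤ 2.
h=∫h₀ ⇒ L = L₀·Dx.
L = 13·Dx - 6·Dx^2 + Dx^3  (order 3).
h: a_k = 0, 0, 6, 12, 23/2, 6, …
ICs: h(0) = 0, h′(0) = 0, h′′(0) = 12.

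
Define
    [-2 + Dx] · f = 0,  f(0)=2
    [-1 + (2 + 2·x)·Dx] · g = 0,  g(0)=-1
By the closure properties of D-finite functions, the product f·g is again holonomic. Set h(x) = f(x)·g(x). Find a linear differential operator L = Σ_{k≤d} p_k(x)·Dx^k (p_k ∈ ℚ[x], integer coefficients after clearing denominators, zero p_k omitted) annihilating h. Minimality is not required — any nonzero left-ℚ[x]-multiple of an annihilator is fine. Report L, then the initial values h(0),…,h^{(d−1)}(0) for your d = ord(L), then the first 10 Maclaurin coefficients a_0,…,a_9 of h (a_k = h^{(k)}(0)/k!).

f: a_k = 2, 4, 4, 8/3, 4/3, 8/15, 8/45, 16/315, 4/315, 8/2835, …
g: a_k = -1, -1/2, 1/8, -1/16, 5/128, -7/256, 21/1024, -33/2048, 429/32768, -715/65536, …
Product ⇒ symmetric product L₀, ord ≤ 1.
L = (-5 - 4·x) + (2 + 2·x)·Dx  (order 1).
h: a_k = -2, -5, -23/4, -103/24, -449/192, -1949/1920, -1643/4608, -36047/322560, -135617/5160960, -815221/92897280, …
ICs: h(0) = -2.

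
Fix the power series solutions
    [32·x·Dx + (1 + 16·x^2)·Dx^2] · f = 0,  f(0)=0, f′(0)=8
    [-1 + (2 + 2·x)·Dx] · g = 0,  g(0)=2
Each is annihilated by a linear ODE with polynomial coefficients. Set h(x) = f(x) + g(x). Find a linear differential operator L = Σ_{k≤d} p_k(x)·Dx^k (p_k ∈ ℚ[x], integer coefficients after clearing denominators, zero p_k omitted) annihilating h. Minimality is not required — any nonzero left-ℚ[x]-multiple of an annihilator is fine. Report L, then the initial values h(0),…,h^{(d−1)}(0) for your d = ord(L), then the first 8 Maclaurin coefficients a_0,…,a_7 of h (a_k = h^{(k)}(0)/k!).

f: a_k = 0, 8, 0, -128/3, 0, 2048/5, 0, -32768/7, …
g: a_k = 2, 1, -1/4, 1/8, -5/64, 7/128, -21/512, 33/1024, …
Sum ⇒ L₀ = lclm(L_f,L_g) in ℚ(x)⟨Dx⟩.
L = (-64 - 160·x + 3072·x^2 + 1536·x^3)·Dx + (-131 - 256·x + 5920·x^2 + 12288·x^3 + 5376·x^4)·Dx^2 + (-2 + 126·x + 192·x^2 + 2112·x^3 + 3584·x^4 + 1536·x^5)·Dx^3  (order 3).
h: a_k = 2, 9, -1/4, -1021/24, -5/64, 262179/640, -21/512, -33554201/7168, …
ICs: h(0) = 2, h′(0) = 9, h′′(0) = -1/2.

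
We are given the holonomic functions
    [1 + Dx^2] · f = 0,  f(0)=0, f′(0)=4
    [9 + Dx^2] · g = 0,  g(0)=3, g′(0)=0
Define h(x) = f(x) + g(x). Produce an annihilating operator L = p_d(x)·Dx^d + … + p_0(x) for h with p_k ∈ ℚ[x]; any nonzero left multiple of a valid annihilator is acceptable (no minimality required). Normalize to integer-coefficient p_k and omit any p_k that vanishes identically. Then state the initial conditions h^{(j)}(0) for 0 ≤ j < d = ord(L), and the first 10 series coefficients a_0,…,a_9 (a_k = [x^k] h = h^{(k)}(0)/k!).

L = 9 + 10·Dx^2 + Dx^4  (order 4).
h: a_k = 3, 4, -27/2, -2/3, 81/8, 1/30, -243/80, -1/1260, 2187/4480, 1/90720, …
ICs: h(0) = 3, h′(0) = 4, h′′(0) = -27, h′′′(0) = -4.

f: a_k = 0, 4, 0, -2/3, 0, 1/30, 0, -1/1260, 0, 1/90720, …
g: a_k = 3, 0, -27/2, 0, 81/8, 0, -243/80, 0, 2187/4480, 0, …
L₀ := lclm(L_f,L_g); ord L₀ ≤ 2+2.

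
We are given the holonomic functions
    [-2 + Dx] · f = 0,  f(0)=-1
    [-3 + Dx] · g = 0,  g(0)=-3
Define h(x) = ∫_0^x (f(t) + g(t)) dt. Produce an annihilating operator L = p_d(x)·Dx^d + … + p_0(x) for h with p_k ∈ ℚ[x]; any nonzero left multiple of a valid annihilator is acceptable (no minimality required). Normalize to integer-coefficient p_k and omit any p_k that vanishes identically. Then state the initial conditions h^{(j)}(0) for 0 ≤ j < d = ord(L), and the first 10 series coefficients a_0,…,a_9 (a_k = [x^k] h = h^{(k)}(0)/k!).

L = 6·Dx - 5·Dx^2 + Dx^3  (order 3).
h: a_k = 0, -4, -11/2, -31/6, -89/24, -259/120, -761/720, -2251/5040, -6689/40320, -19939/362880, …
ICs: h(0) = 0, h′(0) = -4, h′′(0) = -11.

f: a_k = -1, -2, -2, -4/3, -2/3, -4/15, -4/45, -8/315, -2/315, -4/2835, …
g: a_k = -3, -9, -27/2, -27/2, -81/8, -243/40, -243/80, -729/560, -2187/4480, -729/4480, …
h₀=f+g: left-lcm gives L₀, ord ≤ 2.
h=∫₀ˣh₀: take L = L₀·Dx.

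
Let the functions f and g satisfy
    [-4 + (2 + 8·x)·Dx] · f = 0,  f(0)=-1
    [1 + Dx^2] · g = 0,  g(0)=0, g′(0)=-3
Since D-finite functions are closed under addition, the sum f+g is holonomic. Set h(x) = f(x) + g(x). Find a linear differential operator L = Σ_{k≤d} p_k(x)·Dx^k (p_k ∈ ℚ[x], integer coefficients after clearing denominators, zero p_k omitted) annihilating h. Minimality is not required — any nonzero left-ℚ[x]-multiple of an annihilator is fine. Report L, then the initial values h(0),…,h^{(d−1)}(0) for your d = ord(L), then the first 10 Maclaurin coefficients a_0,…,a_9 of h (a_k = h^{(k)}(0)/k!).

f: a_k = -1, -2, 2, -4, 10, -28, 84, -264, 858, -2860, …
g: a_k = 0, -3, 0, 1/2, 0, -1/40, 0, 1/1680, 0, -1/120960, …
f+g: L₀ = lclm(L_f,L_g), ord ≤ 1+2.
L = (-26 - 16·x - 32·x^2) + (-3 - 4·x + 48·x^2 + 64·x^3)·Dx + (-26 - 16·x - 32·x^2)·Dx^2 + (-3 - 4·x + 48·x^2 + 64·x^3)·Dx^3  (order 3).
h: a_k = -1, -5, 2, -7/2, 10, -1121/40, 84, -443519/1680, 858, -345945601/120960, …
ICs: h(0) = -1, h′(0) = -5, h′′(0) = 4.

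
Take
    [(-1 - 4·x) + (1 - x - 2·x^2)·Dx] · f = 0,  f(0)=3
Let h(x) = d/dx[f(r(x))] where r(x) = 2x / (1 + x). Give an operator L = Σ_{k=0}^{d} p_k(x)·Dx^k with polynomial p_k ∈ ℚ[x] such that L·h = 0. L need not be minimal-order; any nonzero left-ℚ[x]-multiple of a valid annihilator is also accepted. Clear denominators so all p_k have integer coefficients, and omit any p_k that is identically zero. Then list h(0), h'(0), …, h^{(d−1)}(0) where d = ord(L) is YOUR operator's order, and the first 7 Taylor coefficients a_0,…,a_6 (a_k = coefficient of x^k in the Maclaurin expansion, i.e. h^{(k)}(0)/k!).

L = (10 + 54·x + 270·x^2 + 162·x^3) + (-1 - 10·x + 90·x^3 + 81·x^4)·Dx  (order 1).
h: a_k = 6, 60, 162, 1080, 2430, 14580, 30618, …
ICs: h(0) = 6.

f: a_k = 3, 3, 9, 15, 33, 63, 129, …
Substitute x→r, Dx→(1/r')Dx; clear ⇒ L₀.
Differentiate: ansatz ord ≤ ord L₀ ⇒ L.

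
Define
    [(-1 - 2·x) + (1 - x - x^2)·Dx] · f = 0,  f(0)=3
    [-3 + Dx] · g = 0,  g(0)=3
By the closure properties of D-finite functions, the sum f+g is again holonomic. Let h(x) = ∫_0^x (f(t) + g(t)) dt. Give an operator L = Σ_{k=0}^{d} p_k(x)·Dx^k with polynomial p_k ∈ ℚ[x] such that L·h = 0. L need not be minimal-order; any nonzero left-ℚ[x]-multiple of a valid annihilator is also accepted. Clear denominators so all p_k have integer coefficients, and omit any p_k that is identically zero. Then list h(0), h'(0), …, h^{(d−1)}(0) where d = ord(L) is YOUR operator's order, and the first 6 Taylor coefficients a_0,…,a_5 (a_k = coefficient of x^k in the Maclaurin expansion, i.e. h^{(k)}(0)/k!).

f: a_k = 3, 3, 6, 9, 15, 24, …
g: a_k = 3, 9, 27/2, 27/2, 81/8, 243/40, …
L₀ := lclm(L_f,L_g); ord L₀ ≤ 1+1.
Integrate: L := L₀·Dx.
L = (-3 - 9·x - 45·x^2 - 18·x^3)·Dx + (-5 + 24·x + 15·x^2 - 18·x^3 - 9·x^4)·Dx^2 + (2 - 7·x + 8·x^3 + 3·x^4)·Dx^3  (order 3).
h: a_k = 0, 6, 6, 13/2, 45/8, 201/40, …
ICs: h(0) = 0, h′(0) = 6, h′′(0) = 12.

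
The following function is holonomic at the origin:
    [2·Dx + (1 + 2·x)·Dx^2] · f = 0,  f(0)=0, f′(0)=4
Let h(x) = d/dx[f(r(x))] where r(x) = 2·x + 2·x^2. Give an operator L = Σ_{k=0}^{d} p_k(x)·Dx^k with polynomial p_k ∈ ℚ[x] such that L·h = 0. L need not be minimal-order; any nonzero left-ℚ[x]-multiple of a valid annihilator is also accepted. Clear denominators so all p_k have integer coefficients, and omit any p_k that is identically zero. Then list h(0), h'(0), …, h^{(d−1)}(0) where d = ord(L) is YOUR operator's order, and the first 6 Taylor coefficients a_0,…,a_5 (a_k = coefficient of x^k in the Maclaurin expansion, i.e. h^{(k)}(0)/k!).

L = 2 + (1 + 2·x)·Dx  (order 1).
h: a_k = 8, -16, 32, -64, 128, -256, …
ICs: h(0) = 8.

f: a_k = 0, 4, -4, 16/3, -8, 64/5, …
Substitute x→r, Dx→(1/r')Dx; clear ⇒ L₀.
h=h₀': d/dx-closure on L₀ ⇒ L.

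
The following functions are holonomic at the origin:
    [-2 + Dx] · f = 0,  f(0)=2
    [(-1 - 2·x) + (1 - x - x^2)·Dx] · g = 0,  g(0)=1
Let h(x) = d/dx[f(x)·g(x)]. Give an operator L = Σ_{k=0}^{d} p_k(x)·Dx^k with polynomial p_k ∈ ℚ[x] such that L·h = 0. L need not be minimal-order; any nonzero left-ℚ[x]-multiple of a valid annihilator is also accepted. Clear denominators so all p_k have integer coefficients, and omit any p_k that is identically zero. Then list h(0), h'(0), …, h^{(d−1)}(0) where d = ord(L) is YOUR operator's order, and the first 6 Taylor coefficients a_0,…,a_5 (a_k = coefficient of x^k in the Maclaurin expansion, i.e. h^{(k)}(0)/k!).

L = (12 + 2·x - 10·x^2 + 4·x^4) + (-3 + 3·x + 5·x^2 - 2·x^3 - 2·x^4)·Dx  (order 1).
h: a_k = 6, 24, 62, 136, 276, 8044/15, …
ICs: h(0) = 6.

f: a_k = 2, 4, 4, 8/3, 4/3, 8/15, …
g: a_k = 1, 1, 2, 3, 5, 8, …
L₀ := L_f ⊗_s L_g (sym. prod.), ord ≤ 1.
h₀' ⇒ L via d/dx closure of L₀.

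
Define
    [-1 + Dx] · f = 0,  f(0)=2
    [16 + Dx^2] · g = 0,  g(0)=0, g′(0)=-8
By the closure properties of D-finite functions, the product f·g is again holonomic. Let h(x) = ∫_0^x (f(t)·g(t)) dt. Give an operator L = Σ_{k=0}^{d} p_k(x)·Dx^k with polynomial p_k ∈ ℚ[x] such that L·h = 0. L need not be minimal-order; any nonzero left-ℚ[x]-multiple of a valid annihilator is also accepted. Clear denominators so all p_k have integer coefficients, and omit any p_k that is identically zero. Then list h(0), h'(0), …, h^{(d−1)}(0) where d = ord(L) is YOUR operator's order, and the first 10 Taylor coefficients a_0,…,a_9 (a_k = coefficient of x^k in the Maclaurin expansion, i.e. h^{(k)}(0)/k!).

f: a_k = 2, 2, 1, 1/3, 1/12, 1/60, 1/360, 1/2520, 1/20160, 1/181440, …
g: a_k = 0, -8, 0, 64/3, 0, -256/15, 0, 2048/315, 0, -4096/2835, …
Sym-product of L_f,L_g gives L₀ (≤ ord 2).
∫: right-multiply L₀ by Dx.
L = 17·Dx - 2·Dx^2 + Dx^3  (order 3).
h: a_k = 0, 0, -8, -16/3, 26/3, 8, -101/45, -1222/315, -727/2520, 23/27, …
ICs: h(0) = 0, h′(0) = 0, h′′(0) = -16.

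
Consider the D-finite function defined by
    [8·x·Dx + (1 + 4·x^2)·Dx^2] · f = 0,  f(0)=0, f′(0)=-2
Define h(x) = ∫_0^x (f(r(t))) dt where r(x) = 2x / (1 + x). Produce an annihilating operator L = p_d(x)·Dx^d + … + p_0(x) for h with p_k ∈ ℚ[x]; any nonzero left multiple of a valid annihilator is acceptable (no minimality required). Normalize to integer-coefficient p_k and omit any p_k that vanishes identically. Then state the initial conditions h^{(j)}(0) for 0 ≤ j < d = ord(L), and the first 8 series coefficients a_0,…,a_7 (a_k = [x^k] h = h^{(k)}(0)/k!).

L = (2 + 34·x)·Dx^2 + (1 + 2·x + 17·x^2)·Dx^3  (order 3).
h: a_k = 0, 0, -2, 4/3, 13/3, -12, -202/15, 2444/21, …
ICs: h(0) = 0, h′(0) = 0, h′′(0) = -4.

f: a_k = 0, -2, 0, 8/3, 0, -32/5, 0, 128/7, …
Change of var in L_f (x↦r) gives L₀.
∫: right-multiply L₀ by Dx.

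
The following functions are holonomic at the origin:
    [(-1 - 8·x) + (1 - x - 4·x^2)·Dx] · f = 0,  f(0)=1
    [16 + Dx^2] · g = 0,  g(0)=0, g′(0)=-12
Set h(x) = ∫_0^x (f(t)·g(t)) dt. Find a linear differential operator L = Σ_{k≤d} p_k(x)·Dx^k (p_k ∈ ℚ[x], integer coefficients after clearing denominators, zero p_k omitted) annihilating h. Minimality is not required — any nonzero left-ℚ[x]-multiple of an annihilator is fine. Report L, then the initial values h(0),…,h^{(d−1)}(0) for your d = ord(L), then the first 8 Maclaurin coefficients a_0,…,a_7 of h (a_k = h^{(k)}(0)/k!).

f: a_k = 1, 1, 5, 9, 29, 65, 181, 441, …
g: a_k = 0, -12, 0, 32, 0, -128/5, 0, 1024/105, …
Product ⇒ symmetric product L₀, ord ≤ 2.
h=∫₀ˣh₀: take L = L₀·Dx.
L = (-8 + 16·x + 64·x^2)·Dx + (2 + 16·x)·Dx^2 + (-1 + x + 4·x^2)·Dx^3  (order 3).
h: a_k = 0, 0, -6, -4, -7, -76/5, -178/5, -2588/35, …
ICs: h(0) = 0, h′(0) = 0, h′′(0) = -12.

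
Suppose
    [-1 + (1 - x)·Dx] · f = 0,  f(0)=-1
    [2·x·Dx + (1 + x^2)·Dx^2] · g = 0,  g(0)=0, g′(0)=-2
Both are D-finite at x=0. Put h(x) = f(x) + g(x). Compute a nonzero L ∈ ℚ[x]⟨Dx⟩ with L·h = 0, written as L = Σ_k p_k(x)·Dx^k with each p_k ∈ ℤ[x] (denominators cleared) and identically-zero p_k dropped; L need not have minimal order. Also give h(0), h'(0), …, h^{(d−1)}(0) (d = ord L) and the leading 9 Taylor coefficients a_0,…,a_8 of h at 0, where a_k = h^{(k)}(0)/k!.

f: a_k = -1, -1, -1, -1, -1, -1, -1, -1, -1, …
g: a_k = 0, -2, 0, 2/3, 0, -2/5, 0, 2/7, 0, …
f+g: L₀ = lclm(L_f,L_g), ord ≤ 1+2.
L = (-2 + 8·x + 6·x^2)·Dx + (4 - 2·x + 4·x^2 + 6·x^3)·Dx^2 + (-1 + x^4)·Dx^3  (order 3).
h: a_k = -1, -3, -1, -1/3, -1, -7/5, -1, -5/7, -1, …
ICs: h(0) = -1, h′(0) = -3, h′′(0) = -2.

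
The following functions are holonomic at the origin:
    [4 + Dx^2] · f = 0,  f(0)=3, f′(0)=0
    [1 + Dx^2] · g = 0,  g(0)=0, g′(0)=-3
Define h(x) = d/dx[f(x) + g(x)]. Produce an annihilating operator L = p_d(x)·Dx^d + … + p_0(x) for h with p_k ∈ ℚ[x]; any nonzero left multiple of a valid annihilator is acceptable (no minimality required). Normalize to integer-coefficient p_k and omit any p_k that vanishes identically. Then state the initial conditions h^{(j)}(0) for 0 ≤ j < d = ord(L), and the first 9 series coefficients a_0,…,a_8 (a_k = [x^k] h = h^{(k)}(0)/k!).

L = 4 + 5·Dx^2 + Dx^4  (order 4).
h: a_k = -3, -12, 3/2, 8, -1/8, -8/5, 1/240, 16/105, -1/13440, …
ICs: h(0) = -3, h′(0) = -12, h′′(0) = 3, h′′′(0) = 48.

f: a_k = 3, 0, -6, 0, 2, 0, -4/15, 0, 2/105, …
g: a_k = 0, -3, 0, 1/2, 0, -1/40, 0, 1/1680, 0, …
f+g: L₀ = lclm(L_f,L_g), ord ≤ 2+2.
Derive L from L₀ (diff closure).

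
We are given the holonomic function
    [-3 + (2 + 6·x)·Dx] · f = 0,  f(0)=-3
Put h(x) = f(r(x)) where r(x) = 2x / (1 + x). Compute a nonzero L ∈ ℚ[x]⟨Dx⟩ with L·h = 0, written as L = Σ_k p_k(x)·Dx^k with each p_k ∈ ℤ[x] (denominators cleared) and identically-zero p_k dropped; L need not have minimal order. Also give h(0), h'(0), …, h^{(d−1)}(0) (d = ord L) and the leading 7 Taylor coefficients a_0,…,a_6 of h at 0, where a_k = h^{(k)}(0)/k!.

L = -3 + (1 + 8·x + 7·x^2)·Dx  (order 1).
h: a_k = -3, -9, 45/2, -153/2, 2583/8, -12411/8, 128961/16, …
ICs: h(0) = -3.

f: a_k = -3, -9/2, 27/8, -81/16, 1215/128, -5103/256, 45927/1024, …
Change of var in L_f (x↦r) gives L₀.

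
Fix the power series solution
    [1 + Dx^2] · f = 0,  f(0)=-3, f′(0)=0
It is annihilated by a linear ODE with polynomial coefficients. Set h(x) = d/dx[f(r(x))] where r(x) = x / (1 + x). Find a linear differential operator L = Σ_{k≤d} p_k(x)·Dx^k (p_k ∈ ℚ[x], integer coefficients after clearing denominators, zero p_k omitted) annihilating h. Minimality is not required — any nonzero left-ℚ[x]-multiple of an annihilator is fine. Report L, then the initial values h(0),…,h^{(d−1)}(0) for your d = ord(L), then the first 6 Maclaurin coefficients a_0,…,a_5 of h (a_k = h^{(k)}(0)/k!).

f: a_k = -3, 0, 3/2, 0, -1/8, 0, …
Substitute x→r, Dx→(1/r')Dx; clear ⇒ L₀.
h=h₀': d/dx-closure on L₀ ⇒ L.
L = (7 + 12·x + 6·x^2) + (6 + 18·x + 18·x^2 + 6·x^3)·Dx + (1 + 4·x + 6·x^2 + 4·x^3 + x^4)·Dx^2  (order 2).
h: a_k = 0, 3, -9, 35/2, -55/2, 1501/40, …
ICs: h(0) = 0, h′(0) = 3.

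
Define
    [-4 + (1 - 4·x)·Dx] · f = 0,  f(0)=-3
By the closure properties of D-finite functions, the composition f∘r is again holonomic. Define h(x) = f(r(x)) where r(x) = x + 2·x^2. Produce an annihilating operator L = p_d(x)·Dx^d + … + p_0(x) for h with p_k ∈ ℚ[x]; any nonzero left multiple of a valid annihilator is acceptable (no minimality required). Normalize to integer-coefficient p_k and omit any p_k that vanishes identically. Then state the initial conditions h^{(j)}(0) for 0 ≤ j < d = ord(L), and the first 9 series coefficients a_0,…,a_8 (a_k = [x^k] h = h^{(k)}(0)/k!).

L = (4 + 16·x) + (-1 + 4·x + 8·x^2)·Dx  (order 1).
h: a_k = -3, -12, -72, -384, -2112, -11520, -62976, -344064, -1880064, …
ICs: h(0) = -3.

f: a_k = -3, -12, -48, -192, -768, -3072, -12288, -49152, -196608, …
L₀ from L_f via x↦r, Dx↦r'^{-1}Dx.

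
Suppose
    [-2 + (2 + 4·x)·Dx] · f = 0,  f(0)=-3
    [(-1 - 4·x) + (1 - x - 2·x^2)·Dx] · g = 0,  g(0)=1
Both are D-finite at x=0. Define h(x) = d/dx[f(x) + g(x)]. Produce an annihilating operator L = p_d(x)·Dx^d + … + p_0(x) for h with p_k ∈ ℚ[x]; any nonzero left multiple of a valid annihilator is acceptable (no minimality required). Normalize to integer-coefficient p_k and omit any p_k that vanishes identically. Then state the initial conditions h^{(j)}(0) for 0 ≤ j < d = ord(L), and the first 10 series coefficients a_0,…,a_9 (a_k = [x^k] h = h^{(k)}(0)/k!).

f: a_k = -3, -3, 3/2, -3/2, 15/8, -21/8, 63/16, -99/16, 1287/128, -2145/128, …
g: a_k = 1, 1, 3, 5, 11, 21, 43, 85, 171, 341, …
h₀=f+g: left-lcm gives L₀, ord ≤ 2.
Differentiate: ansatz ord ≤ ord L₀ ⇒ L.
L = (-48 - 222·x - 432·x^2 - 336·x^3 - 240·x^4) + (-27 - 258·x - 873·x^2 - 1368·x^3 - 1284·x^4 - 720·x^5)·Dx + (7 + 34·x + 41·x^2 - 54·x^3 - 236·x^4 - 328·x^5 - 160·x^6)·Dx^2  (order 2).
h: a_k = -2, 9, 21/2, 103/2, 735/8, 2253/8, 8827/16, 23175/16, 373527/128, 910705/128, …
ICs: h(0) = -2, h′(0) = 9.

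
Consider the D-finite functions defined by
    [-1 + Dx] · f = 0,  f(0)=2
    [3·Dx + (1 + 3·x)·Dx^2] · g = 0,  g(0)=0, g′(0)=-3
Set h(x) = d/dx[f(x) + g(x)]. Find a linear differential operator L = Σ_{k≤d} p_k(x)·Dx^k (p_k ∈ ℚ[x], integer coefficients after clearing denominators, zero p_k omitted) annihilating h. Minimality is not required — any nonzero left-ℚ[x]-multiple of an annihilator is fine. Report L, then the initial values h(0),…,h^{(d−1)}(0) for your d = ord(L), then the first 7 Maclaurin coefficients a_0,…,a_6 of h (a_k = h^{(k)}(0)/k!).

f: a_k = 2, 2, 1, 1/3, 1/12, 1/60, 1/360, …
g: a_k = 0, -3, 9/2, -9, 81/4, -243/5, 243/2, …
Sum ⇒ L₀ = lclm(L_f,L_g) in ℚ(x)⟨Dx⟩.
h=h₀': d/dx-closure on L₀ ⇒ L.
L = (-21 - 9·x) + (17 - 6·x - 9·x^2)·Dx + (4 + 15·x + 9·x^2)·Dx^2  (order 2).
h: a_k = -1, 11, -26, 244/3, -2915/12, 43741/60, -787319/360, …
ICs: h(0) = -1, h′(0) = 11.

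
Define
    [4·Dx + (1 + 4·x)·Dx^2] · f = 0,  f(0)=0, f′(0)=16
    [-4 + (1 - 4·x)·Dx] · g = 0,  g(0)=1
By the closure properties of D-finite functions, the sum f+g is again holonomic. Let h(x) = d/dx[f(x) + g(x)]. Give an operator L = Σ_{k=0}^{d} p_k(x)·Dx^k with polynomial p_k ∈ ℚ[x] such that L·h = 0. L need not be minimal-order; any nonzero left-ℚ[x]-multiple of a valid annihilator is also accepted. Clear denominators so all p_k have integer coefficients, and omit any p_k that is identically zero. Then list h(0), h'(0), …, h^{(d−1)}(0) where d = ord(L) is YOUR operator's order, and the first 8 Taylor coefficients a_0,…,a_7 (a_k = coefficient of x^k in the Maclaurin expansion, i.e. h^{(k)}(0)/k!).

f: a_k = 0, 16, -32, 256/3, -256, 4096/5, -8192/3, 65536/7, …
g: a_k = 1, 4, 16, 64, 256, 1024, 4096, 16384, …
Weyl lclm of L_f,L_g ⇒ L₀ (ord ≤ 3).
h=h₀': d/dx-closure on L₀ ⇒ L.
L = (-160 - 128·x) + (-16 - 256·x - 256·x^2)·Dx + (3 + 4·x - 48·x^2 - 64·x^3)·Dx^2  (order 2).
h: a_k = 20, -32, 448, 0, 9216, 8192, 180224, 262144, …
ICs: h(0) = 20, h′(0) = -32.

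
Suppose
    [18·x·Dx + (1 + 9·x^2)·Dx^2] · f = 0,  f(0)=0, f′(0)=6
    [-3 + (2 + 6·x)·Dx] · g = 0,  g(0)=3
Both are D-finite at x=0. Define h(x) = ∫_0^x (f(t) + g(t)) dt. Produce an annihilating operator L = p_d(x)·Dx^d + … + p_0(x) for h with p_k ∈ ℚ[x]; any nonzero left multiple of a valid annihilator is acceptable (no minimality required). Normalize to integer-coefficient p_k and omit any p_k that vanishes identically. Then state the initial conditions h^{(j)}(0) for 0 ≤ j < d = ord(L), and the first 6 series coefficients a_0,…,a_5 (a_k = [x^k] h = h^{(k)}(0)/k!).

L = (-36 - 270·x + 972·x^2 + 1458·x^3)·Dx^2 + (-33 - 144·x + 270·x^2 + 3888·x^3 + 5103·x^4)·Dx^3 + (-2 + 18·x + 108·x^2 + 324·x^3 + 1134·x^4 + 1458·x^5)·Dx^4  (order 4).
h: a_k = 0, 3, 21/4, -9/8, -207/64, -243/128, …
ICs: h(0) = 0, h′(0) = 3, h′′(0) = 21/2, h′′′(0) = -27/4.

f: a_k = 0, 6, 0, -18, 0, 486/5, …
g: a_k = 3, 9/2, -27/8, 81/16, -1215/128, 5103/256, …
f+g: L₀ = lclm(L_f,L_g), ord ≤ 2+1.
h=∫₀ˣh₀: take L = L₀·Dx.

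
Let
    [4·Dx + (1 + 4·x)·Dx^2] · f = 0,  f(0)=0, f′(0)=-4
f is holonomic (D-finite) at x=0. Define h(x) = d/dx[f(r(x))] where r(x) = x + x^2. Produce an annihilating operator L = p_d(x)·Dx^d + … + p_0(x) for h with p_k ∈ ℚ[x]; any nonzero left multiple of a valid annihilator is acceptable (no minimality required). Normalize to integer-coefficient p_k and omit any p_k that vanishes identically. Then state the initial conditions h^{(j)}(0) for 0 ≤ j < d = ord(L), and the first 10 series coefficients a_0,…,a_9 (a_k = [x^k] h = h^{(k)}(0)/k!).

f: a_k = 0, -4, 8, -64/3, 64, -1024/5, 2048/3, -16384/7, 8192, -262144/9, …
Substitute x→r, Dx→(1/r')Dx; clear ⇒ L₀.
h₀' ⇒ L via d/dx closure of L₀.
L = 2 + (1 + 2·x)·Dx  (order 1).
h: a_k = -4, 8, -16, 32, -64, 128, -256, 512, -1024, 2048, …
ICs: h(0) = -4.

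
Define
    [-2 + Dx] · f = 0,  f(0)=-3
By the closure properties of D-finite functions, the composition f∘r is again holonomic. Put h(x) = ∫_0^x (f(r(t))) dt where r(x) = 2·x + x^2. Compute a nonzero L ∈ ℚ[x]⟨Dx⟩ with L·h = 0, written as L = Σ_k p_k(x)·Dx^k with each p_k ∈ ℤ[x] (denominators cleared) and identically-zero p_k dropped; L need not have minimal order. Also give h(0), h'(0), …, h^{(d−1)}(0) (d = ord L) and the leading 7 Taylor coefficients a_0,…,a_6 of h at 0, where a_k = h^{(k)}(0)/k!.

L = (-4 - 4·x)·Dx + Dx^2  (order 2).
h: a_k = 0, -3, -6, -10, -14, -86/5, -284/15, …
ICs: h(0) = 0, h′(0) = -3.

f: a_k = -3, -6, -6, -4, -2, -4/5, -4/15, …
h₀=f(r): pull back L_f along r ⇒ L₀.
h=∫h₀ ⇒ L = L₀·Dx.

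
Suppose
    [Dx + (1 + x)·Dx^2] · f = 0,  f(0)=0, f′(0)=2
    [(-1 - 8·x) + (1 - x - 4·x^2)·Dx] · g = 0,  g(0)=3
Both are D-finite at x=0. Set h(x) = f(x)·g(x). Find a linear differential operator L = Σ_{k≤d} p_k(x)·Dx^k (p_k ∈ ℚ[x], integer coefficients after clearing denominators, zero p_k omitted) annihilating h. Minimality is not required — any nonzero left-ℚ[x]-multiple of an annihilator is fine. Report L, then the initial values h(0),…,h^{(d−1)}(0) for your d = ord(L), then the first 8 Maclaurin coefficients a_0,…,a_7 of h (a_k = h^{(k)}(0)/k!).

L = (9 + 16·x) + (1 + 19·x + 20·x^2)·Dx + (-1 + 5·x^2 + 4·x^3)·Dx^2  (order 2).
h: a_k = 0, 6, 3, 29, 79/2, 1567/10, 3137/10, 13179/14, …
ICs: h(0) = 0, h′(0) = 6.

f: a_k = 0, 2, -1, 2/3, -1/2, 2/5, -1/3, 2/7, …
g: a_k = 3, 3, 15, 27, 87, 195, 543, 1323, …
Sym-product of L_f,L_g gives L₀ (≤ ord 2).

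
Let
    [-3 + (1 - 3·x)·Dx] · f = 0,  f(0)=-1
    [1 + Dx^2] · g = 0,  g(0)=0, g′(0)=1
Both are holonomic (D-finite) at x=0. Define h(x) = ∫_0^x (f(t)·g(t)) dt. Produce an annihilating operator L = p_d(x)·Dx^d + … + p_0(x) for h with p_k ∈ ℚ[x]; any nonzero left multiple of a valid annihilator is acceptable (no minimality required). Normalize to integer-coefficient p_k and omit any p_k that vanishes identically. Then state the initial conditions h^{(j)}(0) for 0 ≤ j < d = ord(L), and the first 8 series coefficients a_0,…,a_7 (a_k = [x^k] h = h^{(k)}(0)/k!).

L = (-1 + 3·x)·Dx + 6·Dx^2 + (-1 + 3·x)·Dx^3  (order 3).
h: a_k = 0, 0, -1/2, -1, -53/24, -53/10, -9541/720, -1363/40, …
ICs: h(0) = 0, h′(0) = 0, h′′(0) = -1.

f: a_k = -1, -3, -9, -27, -81, -243, -729, -2187, …
g: a_k = 0, 1, 0, -1/6, 0, 1/120, 0, -1/5040, …
Sym-product of L_f,L_g gives L₀ (≤ ord 2).
∫: right-multiply L₀ by Dx.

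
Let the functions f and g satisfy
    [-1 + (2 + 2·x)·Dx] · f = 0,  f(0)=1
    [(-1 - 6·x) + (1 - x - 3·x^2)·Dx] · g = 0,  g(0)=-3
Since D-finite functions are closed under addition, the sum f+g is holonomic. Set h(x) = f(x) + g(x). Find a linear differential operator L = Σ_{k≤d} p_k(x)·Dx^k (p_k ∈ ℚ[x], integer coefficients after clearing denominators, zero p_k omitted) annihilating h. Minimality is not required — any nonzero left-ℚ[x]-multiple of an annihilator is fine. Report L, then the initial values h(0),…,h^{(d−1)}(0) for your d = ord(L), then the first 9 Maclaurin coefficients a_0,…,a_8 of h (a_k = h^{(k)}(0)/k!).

f: a_k = 1, 1/2, -1/8, 1/16, -5/128, 7/256, -21/1024, 33/2048, -429/32768, …
g: a_k = -3, -3, -12, -21, -57, -120, -291, -651, -1524, …
L₀ := lclm(L_f,L_g); ord L₀ ≤ 1+1.
L = (17 + 57·x + 135·x^2 + 90·x^3) + (-33 - 134·x - 387·x^2 - 510·x^3 - 225·x^4)·Dx + (2 + 30·x + 22·x^2 - 126·x^3 - 210·x^4 - 90·x^5)·Dx^2  (order 2).
h: a_k = -2, -5/2, -97/8, -335/16, -7301/128, -30713/256, -298005/1024, -1333215/2048, -49938861/32768, …
ICs: h(0) = -2, h′(0) = -5/2.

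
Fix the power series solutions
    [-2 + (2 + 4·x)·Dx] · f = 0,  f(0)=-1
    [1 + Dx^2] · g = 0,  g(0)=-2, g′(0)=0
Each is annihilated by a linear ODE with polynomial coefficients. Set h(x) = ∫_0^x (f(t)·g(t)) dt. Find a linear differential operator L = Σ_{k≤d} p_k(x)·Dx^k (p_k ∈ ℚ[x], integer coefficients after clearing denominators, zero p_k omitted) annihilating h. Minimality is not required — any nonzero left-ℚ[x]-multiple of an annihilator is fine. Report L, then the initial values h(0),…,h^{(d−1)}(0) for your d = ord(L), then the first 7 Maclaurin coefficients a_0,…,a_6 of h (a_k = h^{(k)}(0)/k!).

f: a_k = -1, -1, 1/2, -1/2, 5/8, -7/8, 21/16, …
g: a_k = -2, 0, 1, 0, -1/12, 0, 1/360, …
Sym-product of L_f,L_g gives L₀ (≤ ord 2).
h=∫h₀ ⇒ L = L₀·Dx.
L = (4 + 4·x + 4·x^2)·Dx + (-2 - 4·x)·Dx^2 + (1 + 4·x + 4·x^2)·Dx^3  (order 3).
h: a_k = 0, 2, 1, -2/3, 0, -2/15, 2/9, …
ICs: h(0) = 0, h′(0) = 2, h′′(0) = 2.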